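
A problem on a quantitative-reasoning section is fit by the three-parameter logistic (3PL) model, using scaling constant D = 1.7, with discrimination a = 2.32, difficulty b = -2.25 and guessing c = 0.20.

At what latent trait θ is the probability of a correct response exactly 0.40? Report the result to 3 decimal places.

-2.529

P(θ) = c + (1 − c) · 1 / (1 + exp(−D·a(θ − b)))
Remove guessing floor: (0.40 − 0.20)/(1 − 0.20) = 0.2500
logit = ln(0.2500/0.7500) = -1.0986
θ = b + logit/(1.7·a) = -2.25 + (-1.0986)/3.9440 = -2.5286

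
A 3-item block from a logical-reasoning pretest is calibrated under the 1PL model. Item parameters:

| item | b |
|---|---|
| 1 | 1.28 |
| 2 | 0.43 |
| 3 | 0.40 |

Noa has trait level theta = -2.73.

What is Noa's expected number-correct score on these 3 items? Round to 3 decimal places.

P(theta) = 1 / (1 + exp(−(theta − b)))
P_1 = 1/(1+e^{4.0100}) = 0.0178
P_2 = 1/(1+e^{3.1600}) = 0.0407
P_3 = 1/(1+e^{3.1300}) = 0.0419
E[score] = 0.0178 + 0.0407 + 0.0419 = 0.1004

0.100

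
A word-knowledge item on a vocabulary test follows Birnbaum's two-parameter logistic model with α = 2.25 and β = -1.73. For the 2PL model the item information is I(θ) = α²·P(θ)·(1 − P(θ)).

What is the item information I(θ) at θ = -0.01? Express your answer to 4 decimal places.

P = 1/(1+e^{-3.8700}) = 0.9796
P(1−P) = 0.9796 × 0.0204 = 0.0200
I = α² × P(1−P) = 2.25² × 0.0200 = 0.10132

0.1013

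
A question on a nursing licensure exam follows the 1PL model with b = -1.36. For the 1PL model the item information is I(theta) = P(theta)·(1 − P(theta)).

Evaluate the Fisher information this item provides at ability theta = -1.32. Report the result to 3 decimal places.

0.250

P = 1/(1+e^{-0.0400}) = 0.5100
P(1−P) = 0.5100 × 0.4900 = 0.2499
I = P(1−P) = 0.24990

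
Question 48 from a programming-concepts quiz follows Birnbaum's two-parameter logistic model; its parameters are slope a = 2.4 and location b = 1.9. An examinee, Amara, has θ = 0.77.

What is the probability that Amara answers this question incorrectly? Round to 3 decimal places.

P(θ) = 1 / (1 + exp(−a(θ − b)))
Exponent: 2.4 × (0.77 − 1.9) = -2.7120
1/(1 + e^{2.7120}) = 0.0623
P(incorrect) = 1 − 0.0623 = 0.9377

0.938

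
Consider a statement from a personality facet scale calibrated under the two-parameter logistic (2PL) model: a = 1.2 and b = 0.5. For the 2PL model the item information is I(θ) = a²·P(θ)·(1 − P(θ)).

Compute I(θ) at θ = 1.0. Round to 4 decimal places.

P = 1/(1+e^{-0.6000}) = 0.6457
P(1−P) = 0.6457 × 0.3543 = 0.2288
I = a² × P(1−P) = 1.2² × 0.2288 = 0.32945

0.3294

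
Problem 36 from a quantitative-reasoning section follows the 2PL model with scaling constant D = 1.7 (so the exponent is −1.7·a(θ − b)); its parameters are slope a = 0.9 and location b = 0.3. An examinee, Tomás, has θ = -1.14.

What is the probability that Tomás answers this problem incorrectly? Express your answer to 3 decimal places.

P(θ) = 1 / (1 + exp(−D·a(θ − b)))
Exponent: 1.7 × 0.9 × (-1.14 − 0.3) = -2.2032
1/(1 + e^{2.2032}) = 0.0995
P = 0.0995
P(incorrect) = 1 − 0.0995 = 0.9005

0.901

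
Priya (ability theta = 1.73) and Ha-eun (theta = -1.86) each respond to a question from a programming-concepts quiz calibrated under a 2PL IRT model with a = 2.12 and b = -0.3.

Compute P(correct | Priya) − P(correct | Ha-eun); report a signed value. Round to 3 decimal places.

P(theta) = 1 / (1 + exp(−a(theta − b)))
P(Priya) = 0.9867  [exponent 4.3036]
P(Ha-eun) = 0.0353  [exponent -3.3072]
Difference = 0.9867 − 0.0353 = 0.9513

0.951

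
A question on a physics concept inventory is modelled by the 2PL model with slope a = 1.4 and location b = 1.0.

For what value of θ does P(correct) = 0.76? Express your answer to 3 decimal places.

P(θ) = 1 / (1 + exp(−a(θ − b)))
logit = ln(0.7600/0.2400) = 1.1527
θ = b + logit/(a) = 1.0 + 1.1527/1.4000 = 1.8233

1.823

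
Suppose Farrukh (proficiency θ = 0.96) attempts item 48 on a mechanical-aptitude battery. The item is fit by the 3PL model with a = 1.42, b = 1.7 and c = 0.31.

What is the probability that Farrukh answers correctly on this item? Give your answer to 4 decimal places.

0.4888

P(θ) = c + (1 − c) · 1 / (1 + exp(−a(θ − b)))
Exponent: 1.42 × (0.96 − 1.7) = -1.0508
1/(1 + e^{1.0508}) = 0.2591
P = 0.31 + 0.69 × 0.2591 = 0.4888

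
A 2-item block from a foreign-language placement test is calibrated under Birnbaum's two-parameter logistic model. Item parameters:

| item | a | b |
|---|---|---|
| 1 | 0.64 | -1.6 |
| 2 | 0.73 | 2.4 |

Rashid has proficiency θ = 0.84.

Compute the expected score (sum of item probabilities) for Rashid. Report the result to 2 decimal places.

P(θ) = 1 / (1 + exp(−a(θ − b)))
P_1 = 1/(1+e^{-1.5616}) = 0.8266
P_2 = 1/(1+e^{1.1388}) = 0.2425
E[score] = 0.8266 + 0.2425 = 1.0691

1.07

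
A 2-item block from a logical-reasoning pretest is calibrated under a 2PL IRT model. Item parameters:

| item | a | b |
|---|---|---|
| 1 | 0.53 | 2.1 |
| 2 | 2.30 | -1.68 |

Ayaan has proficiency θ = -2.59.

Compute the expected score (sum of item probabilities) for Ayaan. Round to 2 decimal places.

0.19

P(θ) = 1 / (1 + exp(−a(θ − b)))
P_1 = 1/(1+e^{2.4857}) = 0.0769
P_2 = 1/(1+e^{2.0930}) = 0.1098
E[score] = 0.0769 + 0.1098 = 0.1866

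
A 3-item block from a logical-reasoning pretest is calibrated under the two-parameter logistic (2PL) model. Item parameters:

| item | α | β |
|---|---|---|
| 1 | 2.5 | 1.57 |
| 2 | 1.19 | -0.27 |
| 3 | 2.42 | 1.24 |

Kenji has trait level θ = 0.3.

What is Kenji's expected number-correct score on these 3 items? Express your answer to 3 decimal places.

0.797

P(θ) = 1 / (1 + exp(−α(θ − β)))
P_1 = 1/(1+e^{3.1750}) = 0.0401
P_2 = 1/(1+e^{-0.6783}) = 0.6634
P_3 = 1/(1+e^{2.2748}) = 0.0932
E[score] = 0.0401 + 0.6634 + 0.0932 = 0.7967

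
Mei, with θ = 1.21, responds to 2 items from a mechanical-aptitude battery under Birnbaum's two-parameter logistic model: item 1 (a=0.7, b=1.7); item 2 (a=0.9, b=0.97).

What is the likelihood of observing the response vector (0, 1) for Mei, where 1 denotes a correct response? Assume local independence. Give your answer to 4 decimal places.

P(θ) = 1 / (1 + exp(−a(θ − b)))
P_1 = 1/(1+e^{0.3430}) = 0.4151
P_2 = 1/(1+e^{-0.2160}) = 0.5538
L = (1−P_1) × P_2 = 0.5849 × 0.5538 = 0.32392

0.3239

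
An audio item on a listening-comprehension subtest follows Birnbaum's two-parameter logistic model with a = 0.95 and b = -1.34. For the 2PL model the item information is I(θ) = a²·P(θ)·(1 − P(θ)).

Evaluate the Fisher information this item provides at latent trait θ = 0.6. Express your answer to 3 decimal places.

0.107

P = 1/(1+e^{-1.8430}) = 0.8633
P(1−P) = 0.8633 × 0.1367 = 0.1180
I = a² × P(1−P) = 0.95² × 0.1180 = 0.10650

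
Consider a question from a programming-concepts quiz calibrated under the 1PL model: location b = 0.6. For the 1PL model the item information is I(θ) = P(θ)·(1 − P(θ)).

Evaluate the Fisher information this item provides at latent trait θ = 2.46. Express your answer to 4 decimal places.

P = 1/(1+e^{-1.8600}) = 0.8653
P(1−P) = 0.8653 × 0.1347 = 0.1166
I = P(1−P) = 0.11656

0.1166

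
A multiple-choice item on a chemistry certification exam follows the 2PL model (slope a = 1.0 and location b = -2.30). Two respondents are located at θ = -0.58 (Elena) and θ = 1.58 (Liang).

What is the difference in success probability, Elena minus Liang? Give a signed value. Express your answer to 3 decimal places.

-0.132

P(θ) = 1 / (1 + exp(−a(θ − b)))
P(Elena) = 0.8481  [exponent 1.7200]
P(Liang) = 0.9798  [exponent 3.8800]
Difference = 0.8481 − 0.9798 = -0.1316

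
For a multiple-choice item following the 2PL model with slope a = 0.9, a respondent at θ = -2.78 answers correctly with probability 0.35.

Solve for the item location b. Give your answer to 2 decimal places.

-2.09

P(θ) = 1 / (1 + exp(−a(θ − b)))
logit(0.35) = ln(0.35/0.65) = -0.6190
b = θ − logit/(a) = -2.78 − (-0.6190)/0.9000 = -2.0922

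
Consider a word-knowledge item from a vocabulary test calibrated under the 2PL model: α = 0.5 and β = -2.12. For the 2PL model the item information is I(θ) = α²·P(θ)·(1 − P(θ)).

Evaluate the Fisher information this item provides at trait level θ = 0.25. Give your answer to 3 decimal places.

0.045

P = 1/(1+e^{-1.1850}) = 0.7658
P(1−P) = 0.7658 × 0.2342 = 0.1793
I = α² × P(1−P) = 0.5² × 0.1793 = 0.04483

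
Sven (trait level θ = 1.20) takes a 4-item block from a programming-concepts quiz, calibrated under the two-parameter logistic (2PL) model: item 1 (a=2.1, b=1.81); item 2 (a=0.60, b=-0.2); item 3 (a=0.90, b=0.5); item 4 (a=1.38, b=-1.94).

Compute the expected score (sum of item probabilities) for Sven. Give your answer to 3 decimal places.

2.555

P(θ) = 1 / (1 + exp(−a(θ − b)))
P_1 = 1/(1+e^{1.2810}) = 0.2174
P_2 = 1/(1+e^{-0.8400}) = 0.6985
P_3 = 1/(1+e^{-0.6300}) = 0.6525
P_4 = 1/(1+e^{-4.3332}) = 0.9870
E[score] = 0.2174 + 0.6985 + 0.6525 + 0.9870 = 2.5554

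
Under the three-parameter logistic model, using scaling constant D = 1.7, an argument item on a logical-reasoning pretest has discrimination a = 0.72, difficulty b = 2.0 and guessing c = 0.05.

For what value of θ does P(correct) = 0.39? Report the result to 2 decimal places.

P(θ) = c + (1 − c) · 1 / (1 + exp(−D·a(θ − b)))
Remove guessing floor: (0.39 − 0.05)/(1 − 0.05) = 0.3579
logit = ln(0.3579/0.6421) = -0.5845
θ = b + logit/(1.7·a) = 2.0 + (-0.5845)/1.2240 = 1.5225

1.52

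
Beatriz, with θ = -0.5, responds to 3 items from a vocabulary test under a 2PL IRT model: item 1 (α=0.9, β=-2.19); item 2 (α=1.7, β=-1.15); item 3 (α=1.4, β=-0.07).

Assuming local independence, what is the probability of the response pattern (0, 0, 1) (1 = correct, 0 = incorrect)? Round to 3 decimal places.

0.016

P(θ) = 1 / (1 + exp(−α(θ − β)))
P_1 = 1/(1+e^{-1.5210}) = 0.8207
P_2 = 1/(1+e^{-1.1050}) = 0.7512
P_3 = 1/(1+e^{0.6020}) = 0.3539
L = (1−P_1) × (1−P_2) × P_3 = 0.1793 × 0.2488 × 0.3539 = 0.01579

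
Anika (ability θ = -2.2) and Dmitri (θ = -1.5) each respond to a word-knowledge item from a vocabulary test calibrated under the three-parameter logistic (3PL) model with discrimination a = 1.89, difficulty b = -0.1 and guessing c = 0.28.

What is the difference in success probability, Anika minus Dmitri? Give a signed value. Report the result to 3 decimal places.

P(θ) = c + (1 − c) · 1 / (1 + exp(−a(θ − b)))
P(Anika) = 0.2934  [exponent -3.9690]
P(Dmitri) = 0.3277  [exponent -2.6460]
Difference = 0.2934 − 0.3277 = -0.0343

-0.034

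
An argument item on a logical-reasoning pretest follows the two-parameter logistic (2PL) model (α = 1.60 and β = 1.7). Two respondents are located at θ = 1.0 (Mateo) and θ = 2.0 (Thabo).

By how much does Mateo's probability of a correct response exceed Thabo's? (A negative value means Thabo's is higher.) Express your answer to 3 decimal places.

P(θ) = 1 / (1 + exp(−α(θ − β)))
P(Mateo) = 0.2460  [exponent -1.1200]
P(Thabo) = 0.6177  [exponent 0.4800]
Difference = 0.2460 − 0.6177 = -0.3717

-0.372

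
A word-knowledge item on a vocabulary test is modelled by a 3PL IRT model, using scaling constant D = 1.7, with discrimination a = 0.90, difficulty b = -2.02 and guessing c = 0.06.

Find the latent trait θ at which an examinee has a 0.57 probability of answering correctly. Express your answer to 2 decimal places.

P(θ) = c + (1 − c) · 1 / (1 + exp(−D·a(θ − b)))
Remove guessing floor: (0.57 − 0.06)/(1 − 0.06) = 0.5426
logit = ln(0.5426/0.4574) = 0.1706
θ = b + logit/(1.7·a) = -2.02 + 0.1706/1.5300 = -1.9085

-1.91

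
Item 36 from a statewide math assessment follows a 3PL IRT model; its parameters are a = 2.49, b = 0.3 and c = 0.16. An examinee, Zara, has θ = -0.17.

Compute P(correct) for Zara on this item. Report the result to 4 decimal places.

0.3589

P(θ) = c + (1 − c) · 1 / (1 + exp(−a(θ − b)))
Exponent: 2.49 × (-0.17 − 0.3) = -1.1703
1/(1 + e^{1.1703}) = 0.2368
P = 0.16 + 0.84 × 0.2368 = 0.3589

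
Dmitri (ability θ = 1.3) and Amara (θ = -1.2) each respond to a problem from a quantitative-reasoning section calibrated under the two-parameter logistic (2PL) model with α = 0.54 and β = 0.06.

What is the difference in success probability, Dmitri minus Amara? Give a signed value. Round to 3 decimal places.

P(θ) = 1 / (1 + exp(−α(θ − β)))
P(Dmitri) = 0.6614  [exponent 0.6696]
P(Amara) = 0.3362  [exponent -0.6804]
Difference = 0.6614 − 0.3362 = 0.3252

0.325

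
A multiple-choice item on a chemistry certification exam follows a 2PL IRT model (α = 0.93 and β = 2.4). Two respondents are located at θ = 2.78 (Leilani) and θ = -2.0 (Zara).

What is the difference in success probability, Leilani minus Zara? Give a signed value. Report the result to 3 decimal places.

0.571

P(θ) = 1 / (1 + exp(−α(θ − β)))
P(Leilani) = 0.5874  [exponent 0.3534]
P(Zara) = 0.0164  [exponent -4.0920]
Difference = 0.5874 − 0.0164 = 0.5710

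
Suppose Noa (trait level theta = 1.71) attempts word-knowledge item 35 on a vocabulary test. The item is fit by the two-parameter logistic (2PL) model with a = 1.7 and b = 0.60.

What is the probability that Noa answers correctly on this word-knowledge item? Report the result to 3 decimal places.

P(theta) = 1 / (1 + exp(−a(theta − b)))
Exponent: 1.7 × (1.71 − 0.60) = 1.8870
1/(1 + e^{-1.8870}) = 0.8684

0.868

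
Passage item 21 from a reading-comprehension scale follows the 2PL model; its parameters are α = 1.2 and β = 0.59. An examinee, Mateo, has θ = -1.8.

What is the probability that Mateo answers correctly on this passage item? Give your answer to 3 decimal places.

0.054

P(θ) = 1 / (1 + exp(−α(θ − β)))
Exponent: 1.2 × (-1.8 − 0.59) = -2.8680
1/(1 + e^{2.8680}) = 0.0538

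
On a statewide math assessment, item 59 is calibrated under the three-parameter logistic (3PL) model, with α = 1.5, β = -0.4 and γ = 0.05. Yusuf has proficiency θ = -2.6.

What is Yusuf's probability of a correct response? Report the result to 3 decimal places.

P(θ) = γ + (1 − γ) · 1 / (1 + exp(−α(θ − β)))
Exponent: 1.5 × (-2.6 − (-0.4)) = -3.3000
1/(1 + e^{3.3000}) = 0.0356
P = 0.05 + 0.95 × 0.0356 = 0.0838

0.084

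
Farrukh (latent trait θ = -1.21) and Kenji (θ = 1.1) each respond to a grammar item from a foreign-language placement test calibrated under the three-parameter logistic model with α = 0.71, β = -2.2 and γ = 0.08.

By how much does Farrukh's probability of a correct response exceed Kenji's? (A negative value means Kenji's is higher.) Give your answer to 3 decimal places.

-0.224

P(θ) = γ + (1 − γ) · 1 / (1 + exp(−α(θ − β)))
P(Farrukh) = 0.6953  [exponent 0.7029]
P(Kenji) = 0.9194  [exponent 2.3430]
Difference = 0.6953 − 0.9194 = -0.2241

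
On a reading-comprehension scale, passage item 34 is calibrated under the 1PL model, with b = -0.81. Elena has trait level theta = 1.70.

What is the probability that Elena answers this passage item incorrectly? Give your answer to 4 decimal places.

0.0752

P(theta) = 1 / (1 + exp(−(theta − b)))
Exponent: (1.70 − (-0.81)) = 2.5100
1/(1 + e^{-2.5100}) = 0.9248
P = 0.9248
P(incorrect) = 1 − 0.9248 = 0.0752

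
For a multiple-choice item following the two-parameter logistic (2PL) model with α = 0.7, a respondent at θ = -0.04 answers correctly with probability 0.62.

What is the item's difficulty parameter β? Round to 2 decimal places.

-0.74

P(θ) = 1 / (1 + exp(−α(θ − β)))
logit(0.62) = ln(0.62/0.38) = 0.4895
β = θ − logit/(α) = -0.04 − 0.4895/0.7000 = -0.7394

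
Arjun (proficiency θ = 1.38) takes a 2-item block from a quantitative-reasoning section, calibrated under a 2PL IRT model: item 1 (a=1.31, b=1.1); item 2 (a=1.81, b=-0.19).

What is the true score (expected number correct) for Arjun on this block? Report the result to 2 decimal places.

P(θ) = 1 / (1 + exp(−a(θ − b)))
P_1 = 1/(1+e^{-0.3668}) = 0.5907
P_2 = 1/(1+e^{-2.8417}) = 0.9449
E[score] = 0.5907 + 0.9449 = 1.5356

1.54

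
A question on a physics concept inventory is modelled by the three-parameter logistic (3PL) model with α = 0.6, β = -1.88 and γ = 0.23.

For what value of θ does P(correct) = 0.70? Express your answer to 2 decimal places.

-1.13

P(θ) = γ + (1 − γ) · 1 / (1 + exp(−α(θ − β)))
Remove guessing floor: (0.70 − 0.23)/(1 − 0.23) = 0.6104
logit = ln(0.6104/0.3896) = 0.4490
θ = β + logit/(α) = -1.88 + 0.4490/0.6000 = -1.1317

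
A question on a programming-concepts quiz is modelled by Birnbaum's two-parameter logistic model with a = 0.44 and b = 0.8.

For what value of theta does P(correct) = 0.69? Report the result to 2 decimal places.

2.62

P(theta) = 1 / (1 + exp(−a(theta − b)))
logit = ln(0.6900/0.3100) = 0.8001
theta = b + logit/(a) = 0.8 + 0.8001/0.4400 = 2.6185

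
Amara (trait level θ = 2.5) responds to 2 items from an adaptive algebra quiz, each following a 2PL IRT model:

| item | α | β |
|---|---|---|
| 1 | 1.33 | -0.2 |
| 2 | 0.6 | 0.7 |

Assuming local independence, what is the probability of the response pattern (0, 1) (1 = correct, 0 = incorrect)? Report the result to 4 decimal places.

P(θ) = 1 / (1 + exp(−α(θ − β)))
P_1 = 1/(1+e^{-3.5910}) = 0.9732
P_2 = 1/(1+e^{-1.0800}) = 0.7465
L = (1−P_1) × P_2 = 0.0268 × 0.7465 = 0.02003

0.0200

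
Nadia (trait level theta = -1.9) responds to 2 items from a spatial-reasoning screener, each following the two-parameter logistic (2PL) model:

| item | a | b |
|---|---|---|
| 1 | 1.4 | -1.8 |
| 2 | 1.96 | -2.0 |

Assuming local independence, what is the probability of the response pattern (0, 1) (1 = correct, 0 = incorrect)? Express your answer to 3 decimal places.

0.294

P(theta) = 1 / (1 + exp(−a(theta − b)))
P_1 = 1/(1+e^{0.1400}) = 0.4651
P_2 = 1/(1+e^{-0.1960}) = 0.5488
L = (1−P_1) × P_2 = 0.5349 × 0.5488 = 0.29360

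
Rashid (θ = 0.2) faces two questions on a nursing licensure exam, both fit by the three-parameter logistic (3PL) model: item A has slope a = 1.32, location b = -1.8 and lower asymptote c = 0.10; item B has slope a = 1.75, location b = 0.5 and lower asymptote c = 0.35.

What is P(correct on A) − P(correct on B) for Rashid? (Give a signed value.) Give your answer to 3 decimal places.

P(θ) = c + (1 − c) · 1 / (1 + exp(−a(θ − b)))
P_A = 0.9401
P_B = 0.5916
P_A − P_B = 0.3485

0.348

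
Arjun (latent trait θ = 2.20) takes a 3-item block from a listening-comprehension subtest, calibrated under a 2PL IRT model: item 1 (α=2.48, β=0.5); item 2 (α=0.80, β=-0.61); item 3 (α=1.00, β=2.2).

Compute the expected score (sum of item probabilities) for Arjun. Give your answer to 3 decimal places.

2.390

P(θ) = 1 / (1 + exp(−α(θ − β)))
P_1 = 1/(1+e^{-4.2160}) = 0.9855
P_2 = 1/(1+e^{-2.2480}) = 0.9045
P_3 = 1/(1+e^{0.0000}) = 0.5000
E[score] = 0.9855 + 0.9045 + 0.5000 = 2.3899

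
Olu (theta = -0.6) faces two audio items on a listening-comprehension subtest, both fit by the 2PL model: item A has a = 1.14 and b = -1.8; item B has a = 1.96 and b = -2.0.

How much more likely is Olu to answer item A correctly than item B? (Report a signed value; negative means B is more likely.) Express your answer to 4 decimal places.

P(theta) = 1 / (1 + exp(−a(theta − b)))
P_A = 0.7971
P_B = 0.9396
P_A − P_B = -0.1425

-0.1425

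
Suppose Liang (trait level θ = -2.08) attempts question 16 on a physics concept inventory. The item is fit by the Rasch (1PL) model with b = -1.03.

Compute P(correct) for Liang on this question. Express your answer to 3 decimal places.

0.259

P(θ) = 1 / (1 + exp(−(θ − b)))
Exponent: (-2.08 − (-1.03)) = -1.0500
1/(1 + e^{1.0500}) = 0.2592
P = 0.2592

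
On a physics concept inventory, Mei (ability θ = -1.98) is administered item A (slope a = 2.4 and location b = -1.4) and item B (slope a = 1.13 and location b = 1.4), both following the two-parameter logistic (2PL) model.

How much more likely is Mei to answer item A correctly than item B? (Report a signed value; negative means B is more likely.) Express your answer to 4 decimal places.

P(θ) = 1 / (1 + exp(−a(θ − b)))
P_A = 0.1991
P_B = 0.0215
P_A − P_B = 0.1776

0.1776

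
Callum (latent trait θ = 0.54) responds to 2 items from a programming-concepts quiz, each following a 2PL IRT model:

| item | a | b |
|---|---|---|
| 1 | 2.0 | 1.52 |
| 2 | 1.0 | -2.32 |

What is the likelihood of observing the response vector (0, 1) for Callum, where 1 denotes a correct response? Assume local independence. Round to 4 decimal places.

0.8291

P(θ) = 1 / (1 + exp(−a(θ − b)))
P_1 = 1/(1+e^{1.9600}) = 0.1235
P_2 = 1/(1+e^{-2.8600}) = 0.9458
L = (1−P_1) × P_2 = 0.8765 × 0.9458 = 0.82905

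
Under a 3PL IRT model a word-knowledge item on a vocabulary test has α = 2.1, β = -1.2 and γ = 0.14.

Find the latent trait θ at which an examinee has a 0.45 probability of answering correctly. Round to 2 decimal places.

P(θ) = γ + (1 − γ) · 1 / (1 + exp(−α(θ − β)))
Remove guessing floor: (0.45 − 0.14)/(1 − 0.14) = 0.3605
logit = ln(0.3605/0.6395) = -0.5733
θ = β + logit/(α) = -1.2 + (-0.5733)/2.1000 = -1.4730

-1.47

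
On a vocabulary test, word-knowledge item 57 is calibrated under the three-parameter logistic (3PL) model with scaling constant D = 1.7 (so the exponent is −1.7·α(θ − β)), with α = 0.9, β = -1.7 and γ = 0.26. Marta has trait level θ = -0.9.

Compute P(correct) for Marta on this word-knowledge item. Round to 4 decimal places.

0.8318

P(θ) = γ + (1 − γ) · 1 / (1 + exp(−D·α(θ − β)))
Exponent: 1.7 × 0.9 × (-0.9 − (-1.7)) = 1.2240
1/(1 + e^{-1.2240}) = 0.7728
P = 0.26 + 0.74 × 0.7728 = 0.8318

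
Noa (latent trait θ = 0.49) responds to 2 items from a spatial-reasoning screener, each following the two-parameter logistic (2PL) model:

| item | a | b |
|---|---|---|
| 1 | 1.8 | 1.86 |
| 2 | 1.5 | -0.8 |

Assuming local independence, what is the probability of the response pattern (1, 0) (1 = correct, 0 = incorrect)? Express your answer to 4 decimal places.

0.0099

P(θ) = 1 / (1 + exp(−a(θ − b)))
P_1 = 1/(1+e^{2.4660}) = 0.0783
P_2 = 1/(1+e^{-1.9350}) = 0.8738
L = P_1 × (1−P_2) = 0.0783 × 0.1262 = 0.00988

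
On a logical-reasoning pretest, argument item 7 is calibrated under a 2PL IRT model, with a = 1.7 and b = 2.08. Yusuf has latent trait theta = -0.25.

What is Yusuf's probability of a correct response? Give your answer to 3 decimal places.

0.019

P(theta) = 1 / (1 + exp(−a(theta − b)))
Exponent: 1.7 × (-0.25 − 2.08) = -3.9610
1/(1 + e^{3.9610}) = 0.0187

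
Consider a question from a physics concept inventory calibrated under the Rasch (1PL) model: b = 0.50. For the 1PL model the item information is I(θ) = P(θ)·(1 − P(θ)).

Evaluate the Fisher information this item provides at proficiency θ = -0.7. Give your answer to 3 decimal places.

P = 1/(1+e^{1.2000}) = 0.2315
P(1−P) = 0.2315 × 0.7685 = 0.1779
I = P(1−P) = 0.17789

0.178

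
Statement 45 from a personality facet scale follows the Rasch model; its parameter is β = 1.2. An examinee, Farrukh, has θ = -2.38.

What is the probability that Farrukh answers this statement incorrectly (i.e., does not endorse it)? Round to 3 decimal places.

0.973

P(θ) = 1 / (1 + exp(−(θ − β)))
Exponent: (-2.38 − 1.2) = -3.5800
1/(1 + e^{3.5800}) = 0.0271
P = 0.0271
P(incorrect) = 1 − 0.0271 = 0.9729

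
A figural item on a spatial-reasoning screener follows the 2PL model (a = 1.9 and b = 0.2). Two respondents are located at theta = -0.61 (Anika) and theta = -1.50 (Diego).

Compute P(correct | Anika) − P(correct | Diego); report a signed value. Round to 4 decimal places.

P(theta) = 1 / (1 + exp(−a(theta − b)))
P(Anika) = 0.1767  [exponent -1.5390]
P(Diego) = 0.0381  [exponent -3.2300]
Difference = 0.1767 − 0.0381 = 0.1386

0.1386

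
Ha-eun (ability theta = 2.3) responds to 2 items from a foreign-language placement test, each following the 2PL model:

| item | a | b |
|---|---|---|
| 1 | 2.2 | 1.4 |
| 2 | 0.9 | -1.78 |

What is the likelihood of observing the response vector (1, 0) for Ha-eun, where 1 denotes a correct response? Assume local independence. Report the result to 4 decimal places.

0.0218

P(theta) = 1 / (1 + exp(−a(theta − b)))
P_1 = 1/(1+e^{-1.9800}) = 0.8787
P_2 = 1/(1+e^{-3.6720}) = 0.9752
L = P_1 × (1−P_2) = 0.8787 × 0.0248 = 0.02179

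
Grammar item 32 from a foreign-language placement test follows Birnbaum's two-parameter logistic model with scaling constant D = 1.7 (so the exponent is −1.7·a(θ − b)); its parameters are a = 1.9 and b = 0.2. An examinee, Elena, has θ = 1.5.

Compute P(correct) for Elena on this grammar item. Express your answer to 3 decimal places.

P(θ) = 1 / (1 + exp(−D·a(θ − b)))
Exponent: 1.7 × 1.9 × (1.5 − 0.2) = 4.1990
1/(1 + e^{-4.1990}) = 0.9852
P = 0.9852

0.985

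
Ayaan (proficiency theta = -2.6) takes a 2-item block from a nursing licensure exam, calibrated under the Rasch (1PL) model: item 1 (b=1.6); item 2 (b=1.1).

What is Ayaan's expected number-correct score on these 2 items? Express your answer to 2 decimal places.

0.04

P(theta) = 1 / (1 + exp(−(theta − b)))
P_1 = 1/(1+e^{4.2000}) = 0.0148
P_2 = 1/(1+e^{3.7000}) = 0.0241
E[score] = 0.0148 + 0.0241 = 0.0389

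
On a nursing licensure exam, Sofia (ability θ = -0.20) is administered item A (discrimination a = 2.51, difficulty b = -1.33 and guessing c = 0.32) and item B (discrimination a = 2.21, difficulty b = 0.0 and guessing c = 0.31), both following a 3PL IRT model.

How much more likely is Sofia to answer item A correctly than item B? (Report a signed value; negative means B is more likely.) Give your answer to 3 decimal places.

P(θ) = c + (1 − c) · 1 / (1 + exp(−a(θ − b)))
P_A = 0.9623
P_B = 0.5800
P_A − P_B = 0.3824

0.382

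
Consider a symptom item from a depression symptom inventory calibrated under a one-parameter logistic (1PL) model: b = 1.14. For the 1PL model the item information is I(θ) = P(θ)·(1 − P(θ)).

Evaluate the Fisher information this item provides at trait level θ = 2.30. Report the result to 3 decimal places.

P = 1/(1+e^{-1.1600}) = 0.7613
P(1−P) = 0.7613 × 0.2387 = 0.1817
I = P(1−P) = 0.18171

0.182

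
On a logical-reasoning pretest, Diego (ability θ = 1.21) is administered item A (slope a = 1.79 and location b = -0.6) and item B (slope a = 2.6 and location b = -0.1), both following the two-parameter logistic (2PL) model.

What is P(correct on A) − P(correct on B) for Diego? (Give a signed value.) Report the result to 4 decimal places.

-0.0056

P(θ) = 1 / (1 + exp(−a(θ − b)))
P_A = 0.9623
P_B = 0.9679
P_A − P_B = -0.0056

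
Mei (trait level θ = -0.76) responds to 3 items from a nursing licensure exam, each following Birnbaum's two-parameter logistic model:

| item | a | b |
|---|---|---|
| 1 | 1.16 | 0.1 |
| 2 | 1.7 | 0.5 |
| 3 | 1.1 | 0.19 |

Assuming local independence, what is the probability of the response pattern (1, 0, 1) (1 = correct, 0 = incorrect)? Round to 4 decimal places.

P(θ) = 1 / (1 + exp(−a(θ − b)))
P_1 = 1/(1+e^{0.9976}) = 0.2694
P_2 = 1/(1+e^{2.1420}) = 0.1051
P_3 = 1/(1+e^{1.0450}) = 0.2602
L = P_1 × (1−P_2) × P_3 = 0.2694 × 0.8949 × 0.2602 = 0.06273

0.0627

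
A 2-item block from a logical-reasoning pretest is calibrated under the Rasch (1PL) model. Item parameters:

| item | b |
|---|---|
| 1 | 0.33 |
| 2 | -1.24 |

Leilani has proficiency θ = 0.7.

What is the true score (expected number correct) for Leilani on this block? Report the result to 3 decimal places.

P(θ) = 1 / (1 + exp(−(θ − b)))
P_1 = 1/(1+e^{-0.3700}) = 0.5915
P_2 = 1/(1+e^{-1.9400}) = 0.8744
E[score] = 0.5915 + 0.8744 = 1.4658

1.466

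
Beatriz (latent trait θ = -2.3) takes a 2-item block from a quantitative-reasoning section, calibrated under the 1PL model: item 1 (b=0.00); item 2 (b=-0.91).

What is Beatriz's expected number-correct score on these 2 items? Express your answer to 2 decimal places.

P(θ) = 1 / (1 + exp(−(θ − b)))
P_1 = 1/(1+e^{2.3000}) = 0.0911
P_2 = 1/(1+e^{1.3900}) = 0.1994
E[score] = 0.0911 + 0.1994 = 0.2905

0.29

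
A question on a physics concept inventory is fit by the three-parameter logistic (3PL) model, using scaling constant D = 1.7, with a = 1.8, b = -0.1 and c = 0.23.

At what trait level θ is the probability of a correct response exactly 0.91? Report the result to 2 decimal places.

P(θ) = c + (1 − c) · 1 / (1 + exp(−D·a(θ − b)))
Remove guessing floor: (0.91 − 0.23)/(1 − 0.23) = 0.8831
logit = ln(0.8831/0.1169) = 2.0223
θ = b + logit/(1.7·a) = -0.1 + 2.0223/3.0600 = 0.5609

0.56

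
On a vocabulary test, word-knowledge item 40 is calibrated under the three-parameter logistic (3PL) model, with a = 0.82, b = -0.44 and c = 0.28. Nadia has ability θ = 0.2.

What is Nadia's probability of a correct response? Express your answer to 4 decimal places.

P(θ) = c + (1 − c) · 1 / (1 + exp(−a(θ − b)))
Exponent: 0.82 × (0.2 − (-0.44)) = 0.5248
1/(1 + e^{-0.5248}) = 0.6283
P = 0.28 + 0.72 × 0.6283 = 0.7324

0.7324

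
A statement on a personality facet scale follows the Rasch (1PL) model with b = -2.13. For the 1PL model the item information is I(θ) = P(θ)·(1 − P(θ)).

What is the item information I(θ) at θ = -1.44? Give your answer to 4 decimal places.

0.2225

P = 1/(1+e^{-0.6900}) = 0.6660
P(1−P) = 0.6660 × 0.3340 = 0.2225
I = P(1−P) = 0.22245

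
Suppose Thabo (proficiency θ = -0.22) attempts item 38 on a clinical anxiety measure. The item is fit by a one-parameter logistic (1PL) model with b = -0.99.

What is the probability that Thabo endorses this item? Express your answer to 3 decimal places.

P(θ) = 1 / (1 + exp(−(θ − b)))
Exponent: (-0.22 − (-0.99)) = 0.7700
1/(1 + e^{-0.7700}) = 0.6835
P = 0.6835

0.684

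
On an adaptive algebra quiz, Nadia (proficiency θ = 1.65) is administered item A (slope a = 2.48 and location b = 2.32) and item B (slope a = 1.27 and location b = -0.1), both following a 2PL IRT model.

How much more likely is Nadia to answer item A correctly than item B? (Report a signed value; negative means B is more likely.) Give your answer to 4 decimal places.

P(θ) = 1 / (1 + exp(−a(θ − b)))
P_A = 0.1595
P_B = 0.9023
P_A − P_B = -0.7427

-0.7427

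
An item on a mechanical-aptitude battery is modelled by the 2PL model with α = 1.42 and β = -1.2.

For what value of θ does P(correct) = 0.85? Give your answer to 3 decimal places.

0.022

P(θ) = 1 / (1 + exp(−α(θ − β)))
logit = ln(0.8500/0.1500) = 1.7346
θ = β + logit/(α) = -1.2 + 1.7346/1.4200 = 0.0216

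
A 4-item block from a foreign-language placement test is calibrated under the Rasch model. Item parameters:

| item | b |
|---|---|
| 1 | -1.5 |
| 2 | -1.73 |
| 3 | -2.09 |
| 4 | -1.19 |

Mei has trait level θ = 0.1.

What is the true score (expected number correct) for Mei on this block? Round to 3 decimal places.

P(θ) = 1 / (1 + exp(−(θ − b)))
P_1 = 1/(1+e^{-1.6000}) = 0.8320
P_2 = 1/(1+e^{-1.8300}) = 0.8618
P_3 = 1/(1+e^{-2.1900}) = 0.8993
P_4 = 1/(1+e^{-1.2900}) = 0.7841
E[score] = 0.8320 + 0.8618 + 0.8993 + 0.7841 = 3.3773

3.377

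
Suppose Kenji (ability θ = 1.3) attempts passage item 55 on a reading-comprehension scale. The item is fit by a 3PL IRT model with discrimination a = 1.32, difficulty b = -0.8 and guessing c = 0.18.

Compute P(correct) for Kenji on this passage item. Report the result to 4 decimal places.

P(θ) = c + (1 − c) · 1 / (1 + exp(−a(θ − b)))
Exponent: 1.32 × (1.3 − (-0.8)) = 2.7720
1/(1 + e^{-2.7720}) = 0.9411
P = 0.18 + 0.82 × 0.9411 = 0.9517

0.9517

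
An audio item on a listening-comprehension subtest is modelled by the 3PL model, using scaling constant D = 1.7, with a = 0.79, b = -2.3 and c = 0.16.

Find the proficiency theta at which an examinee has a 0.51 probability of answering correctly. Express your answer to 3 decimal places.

P(theta) = c + (1 − c) · 1 / (1 + exp(−D·a(theta − b)))
Remove guessing floor: (0.51 − 0.16)/(1 − 0.16) = 0.4167
logit = ln(0.4167/0.5833) = -0.3365
theta = b + logit/(1.7·a) = -2.3 + (-0.3365)/1.3430 = -2.5505

-2.551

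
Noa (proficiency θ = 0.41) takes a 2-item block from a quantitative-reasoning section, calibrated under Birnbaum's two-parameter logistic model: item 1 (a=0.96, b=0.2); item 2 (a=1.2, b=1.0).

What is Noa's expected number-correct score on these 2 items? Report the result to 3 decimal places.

0.880

P(θ) = 1 / (1 + exp(−a(θ − b)))
P_1 = 1/(1+e^{-0.2016}) = 0.5502
P_2 = 1/(1+e^{0.7080}) = 0.3300
E[score] = 0.5502 + 0.3300 = 0.8803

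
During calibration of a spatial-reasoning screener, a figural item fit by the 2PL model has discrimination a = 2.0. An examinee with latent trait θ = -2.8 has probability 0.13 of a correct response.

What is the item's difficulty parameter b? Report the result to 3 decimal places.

P(θ) = 1 / (1 + exp(−a(θ − b)))
logit(0.13) = ln(0.13/0.87) = -1.9010
b = θ − logit/(a) = -2.8 − (-1.9010)/2.0000 = -1.8495

-1.850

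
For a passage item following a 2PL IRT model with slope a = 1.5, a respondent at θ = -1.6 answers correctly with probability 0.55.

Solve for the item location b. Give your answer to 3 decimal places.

-1.734

P(θ) = 1 / (1 + exp(−a(θ − b)))
logit(0.55) = ln(0.55/0.45) = 0.2007
b = θ − logit/(a) = -1.6 − 0.2007/1.5000 = -1.7338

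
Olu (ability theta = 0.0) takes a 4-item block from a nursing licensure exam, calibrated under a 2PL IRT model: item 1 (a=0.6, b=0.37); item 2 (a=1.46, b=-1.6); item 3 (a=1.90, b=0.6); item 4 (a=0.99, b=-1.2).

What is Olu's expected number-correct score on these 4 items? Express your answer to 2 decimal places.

P(theta) = 1 / (1 + exp(−a(theta − b)))
P_1 = 1/(1+e^{0.2220}) = 0.4447
P_2 = 1/(1+e^{-2.3360}) = 0.9118
P_3 = 1/(1+e^{1.1400}) = 0.2423
P_4 = 1/(1+e^{-1.1880}) = 0.7664
E[score] = 0.4447 + 0.9118 + 0.2423 + 0.7664 = 2.3652

2.37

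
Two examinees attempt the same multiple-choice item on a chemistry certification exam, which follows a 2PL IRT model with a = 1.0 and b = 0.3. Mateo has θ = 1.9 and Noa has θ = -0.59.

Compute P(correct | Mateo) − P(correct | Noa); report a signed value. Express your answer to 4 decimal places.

0.5409

P(θ) = 1 / (1 + exp(−a(θ − b)))
P(Mateo) = 0.8320  [exponent 1.6000]
P(Noa) = 0.2911  [exponent -0.8900]
Difference = 0.8320 − 0.2911 = 0.5409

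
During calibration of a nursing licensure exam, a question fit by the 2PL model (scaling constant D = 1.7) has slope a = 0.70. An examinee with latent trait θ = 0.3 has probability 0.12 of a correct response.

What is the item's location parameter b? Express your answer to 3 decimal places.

P(θ) = 1 / (1 + exp(−D·a(θ − b)))
logit(0.12) = ln(0.12/0.88) = -1.9924
b = θ − logit/(1.7·a) = 0.3 − (-1.9924)/1.1900 = 1.9743

1.974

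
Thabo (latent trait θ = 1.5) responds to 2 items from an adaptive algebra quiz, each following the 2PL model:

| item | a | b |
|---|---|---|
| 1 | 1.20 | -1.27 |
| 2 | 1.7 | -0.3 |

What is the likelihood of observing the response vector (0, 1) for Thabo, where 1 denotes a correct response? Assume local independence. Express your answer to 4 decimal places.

0.0332

P(θ) = 1 / (1 + exp(−a(θ − b)))
P_1 = 1/(1+e^{-3.3240}) = 0.9652
P_2 = 1/(1+e^{-3.0600}) = 0.9552
L = (1−P_1) × P_2 = 0.0348 × 0.9552 = 0.03320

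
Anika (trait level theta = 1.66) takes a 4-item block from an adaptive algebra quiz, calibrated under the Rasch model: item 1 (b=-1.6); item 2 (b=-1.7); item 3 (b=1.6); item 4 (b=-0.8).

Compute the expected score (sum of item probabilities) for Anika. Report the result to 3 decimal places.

P(theta) = 1 / (1 + exp(−(theta − b)))
P_1 = 1/(1+e^{-3.2600}) = 0.9630
P_2 = 1/(1+e^{-3.3600}) = 0.9664
P_3 = 1/(1+e^{-0.0600}) = 0.5150
P_4 = 1/(1+e^{-2.4600}) = 0.9213
E[score] = 0.9630 + 0.9664 + 0.5150 + 0.9213 = 3.3657

3.366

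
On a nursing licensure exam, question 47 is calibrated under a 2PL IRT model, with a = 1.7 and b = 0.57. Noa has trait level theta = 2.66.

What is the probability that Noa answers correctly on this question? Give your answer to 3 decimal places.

0.972

P(theta) = 1 / (1 + exp(−a(theta − b)))
Exponent: 1.7 × (2.66 − 0.57) = 3.5530
1/(1 + e^{-3.5530}) = 0.9722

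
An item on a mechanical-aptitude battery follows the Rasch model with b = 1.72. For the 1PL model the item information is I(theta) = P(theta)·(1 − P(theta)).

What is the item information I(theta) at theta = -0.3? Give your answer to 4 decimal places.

0.1034

P = 1/(1+e^{2.0200}) = 0.1171
P(1−P) = 0.1171 × 0.8829 = 0.1034
I = P(1−P) = 0.10340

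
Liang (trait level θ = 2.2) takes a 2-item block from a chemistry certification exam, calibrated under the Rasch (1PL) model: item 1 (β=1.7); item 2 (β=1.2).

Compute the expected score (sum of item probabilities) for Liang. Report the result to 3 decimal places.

1.354

P(θ) = 1 / (1 + exp(−(θ − β)))
P_1 = 1/(1+e^{-0.5000}) = 0.6225
P_2 = 1/(1+e^{-1.0000}) = 0.7311
E[score] = 0.6225 + 0.7311 = 1.3535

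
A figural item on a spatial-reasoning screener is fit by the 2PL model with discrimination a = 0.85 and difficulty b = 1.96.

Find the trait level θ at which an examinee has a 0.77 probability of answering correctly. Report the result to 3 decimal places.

P(θ) = 1 / (1 + exp(−a(θ − b)))
logit = ln(0.7700/0.2300) = 1.2083
θ = b + logit/(a) = 1.96 + 1.2083/0.8500 = 3.3815

3.382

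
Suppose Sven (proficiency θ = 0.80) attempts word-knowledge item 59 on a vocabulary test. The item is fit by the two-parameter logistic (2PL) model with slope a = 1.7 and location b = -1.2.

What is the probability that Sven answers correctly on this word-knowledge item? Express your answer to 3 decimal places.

0.968

P(θ) = 1 / (1 + exp(−a(θ − b)))
Exponent: 1.7 × (0.80 − (-1.2)) = 3.4000
1/(1 + e^{-3.4000}) = 0.9677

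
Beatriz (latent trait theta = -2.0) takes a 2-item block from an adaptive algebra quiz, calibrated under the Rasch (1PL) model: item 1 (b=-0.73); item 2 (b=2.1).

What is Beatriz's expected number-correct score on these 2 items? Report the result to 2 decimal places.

P(theta) = 1 / (1 + exp(−(theta − b)))
P_1 = 1/(1+e^{1.2700}) = 0.2193
P_2 = 1/(1+e^{4.1000}) = 0.0163
E[score] = 0.2193 + 0.0163 = 0.2356

0.24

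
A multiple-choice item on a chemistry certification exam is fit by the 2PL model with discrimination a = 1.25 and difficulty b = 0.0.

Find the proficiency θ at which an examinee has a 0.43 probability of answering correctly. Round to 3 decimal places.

P(θ) = 1 / (1 + exp(−a(θ − b)))
logit = ln(0.4300/0.5700) = -0.2819
θ = b + logit/(a) = 0.0 + (-0.2819)/1.2500 = -0.2255

-0.225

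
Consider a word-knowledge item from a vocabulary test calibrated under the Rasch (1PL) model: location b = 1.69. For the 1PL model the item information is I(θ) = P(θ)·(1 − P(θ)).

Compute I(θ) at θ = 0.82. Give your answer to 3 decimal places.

0.208

P = 1/(1+e^{0.8700}) = 0.2953
P(1−P) = 0.2953 × 0.7047 = 0.2081
I = P(1−P) = 0.20808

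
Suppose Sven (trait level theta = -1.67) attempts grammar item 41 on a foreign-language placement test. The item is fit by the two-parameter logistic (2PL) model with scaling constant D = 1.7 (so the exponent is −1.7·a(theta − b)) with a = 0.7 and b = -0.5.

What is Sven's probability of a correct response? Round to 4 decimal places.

P(theta) = 1 / (1 + exp(−D·a(theta − b)))
Exponent: 1.7 × 0.7 × (-1.67 − (-0.5)) = -1.3923
1/(1 + e^{1.3923}) = 0.1990
P = 0.1990

0.1990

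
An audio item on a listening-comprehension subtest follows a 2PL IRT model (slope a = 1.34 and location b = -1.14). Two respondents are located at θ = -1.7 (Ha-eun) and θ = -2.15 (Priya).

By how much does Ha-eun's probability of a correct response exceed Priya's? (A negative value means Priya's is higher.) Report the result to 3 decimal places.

0.115

P(θ) = 1 / (1 + exp(−a(θ − b)))
P(Ha-eun) = 0.3207  [exponent -0.7504]
P(Priya) = 0.2053  [exponent -1.3534]
Difference = 0.3207 − 0.2053 = 0.1154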